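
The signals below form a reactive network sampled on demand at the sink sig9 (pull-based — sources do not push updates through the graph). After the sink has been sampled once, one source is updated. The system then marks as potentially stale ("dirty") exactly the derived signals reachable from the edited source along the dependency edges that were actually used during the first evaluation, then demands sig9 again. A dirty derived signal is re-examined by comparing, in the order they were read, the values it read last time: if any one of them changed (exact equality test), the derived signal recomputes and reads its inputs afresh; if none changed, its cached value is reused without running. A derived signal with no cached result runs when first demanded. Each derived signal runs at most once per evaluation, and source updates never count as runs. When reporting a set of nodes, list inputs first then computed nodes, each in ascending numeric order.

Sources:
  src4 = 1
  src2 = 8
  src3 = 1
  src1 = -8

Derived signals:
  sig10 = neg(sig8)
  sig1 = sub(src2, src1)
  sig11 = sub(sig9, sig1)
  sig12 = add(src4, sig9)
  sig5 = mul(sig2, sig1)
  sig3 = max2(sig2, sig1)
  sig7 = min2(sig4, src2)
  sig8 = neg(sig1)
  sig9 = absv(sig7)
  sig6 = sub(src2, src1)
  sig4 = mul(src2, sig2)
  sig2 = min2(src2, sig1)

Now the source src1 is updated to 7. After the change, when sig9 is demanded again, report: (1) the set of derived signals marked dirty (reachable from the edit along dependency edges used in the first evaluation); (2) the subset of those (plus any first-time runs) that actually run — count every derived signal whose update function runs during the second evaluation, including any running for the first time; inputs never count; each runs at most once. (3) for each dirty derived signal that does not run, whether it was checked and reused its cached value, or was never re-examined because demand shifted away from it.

Initial pass — values computed on the first demand:
  sig1 = sub(8, -8) = 16
  sig2 = min2(8, 16) = 8
  sig4 = mul(8, 8) = 64
  sig7 = min2(64, 8) = 8
  sig9 = absv(8) = 8

Second demand — change propagation:
  sig1: re-runs because src1 -8->7; new result 1.
  sig2: re-runs because sig1 16->1; new result 1.
  sig4: re-runs because sig2 8->1; new result 8.
  sig7: re-runs because sig4 64->8; new result 8 (unchanged).
  sig9: re-examined; everything it read last time is the same (sig7 unchanged) — cache 8 kept, no run.

The important point: sig7 recomputes to an identical value, and the output ends up unchanged.

Dirty set: sig1, sig2, sig4, sig7, sig9.
Run set: sig1, sig2, sig4, sig7 (4 run).
Re-examined without running (cache reused): sig9.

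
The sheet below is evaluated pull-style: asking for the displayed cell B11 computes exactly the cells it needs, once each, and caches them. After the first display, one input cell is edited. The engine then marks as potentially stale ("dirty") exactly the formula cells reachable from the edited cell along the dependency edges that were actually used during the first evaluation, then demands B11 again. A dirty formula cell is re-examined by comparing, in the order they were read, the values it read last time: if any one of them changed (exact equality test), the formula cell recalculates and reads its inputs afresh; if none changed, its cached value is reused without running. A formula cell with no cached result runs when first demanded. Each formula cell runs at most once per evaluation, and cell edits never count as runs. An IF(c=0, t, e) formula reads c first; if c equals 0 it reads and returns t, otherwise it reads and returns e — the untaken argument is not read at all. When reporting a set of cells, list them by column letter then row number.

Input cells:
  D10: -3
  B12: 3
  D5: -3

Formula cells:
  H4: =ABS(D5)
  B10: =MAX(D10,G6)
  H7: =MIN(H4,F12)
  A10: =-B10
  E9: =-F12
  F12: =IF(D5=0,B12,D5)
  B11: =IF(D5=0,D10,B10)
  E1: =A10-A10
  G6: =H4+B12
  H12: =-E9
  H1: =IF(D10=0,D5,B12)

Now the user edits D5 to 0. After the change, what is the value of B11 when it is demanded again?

Demanding B11 again yields -3.
Note the branch switch — demand abandons B10, G6, H4, which are never re-examined.

First demand of the output computes:
  H4 = ABS(-3) = 3
  G6 = 3 + 3 = 6
  B10 = MAX(-3, 6) = 6
  B11 = IF(D5=0: D5=-3 -> else branch B10) = 6

After the edit, cleaning proceeds:
  H4: stays stale; no demand reaches it after the flip.
  G6: stays stale; no demand reaches it after the flip.
  B10: stays stale; no demand reaches it after the flip.
  B11: a read changed (D5 -3->0) — executes, giving -3.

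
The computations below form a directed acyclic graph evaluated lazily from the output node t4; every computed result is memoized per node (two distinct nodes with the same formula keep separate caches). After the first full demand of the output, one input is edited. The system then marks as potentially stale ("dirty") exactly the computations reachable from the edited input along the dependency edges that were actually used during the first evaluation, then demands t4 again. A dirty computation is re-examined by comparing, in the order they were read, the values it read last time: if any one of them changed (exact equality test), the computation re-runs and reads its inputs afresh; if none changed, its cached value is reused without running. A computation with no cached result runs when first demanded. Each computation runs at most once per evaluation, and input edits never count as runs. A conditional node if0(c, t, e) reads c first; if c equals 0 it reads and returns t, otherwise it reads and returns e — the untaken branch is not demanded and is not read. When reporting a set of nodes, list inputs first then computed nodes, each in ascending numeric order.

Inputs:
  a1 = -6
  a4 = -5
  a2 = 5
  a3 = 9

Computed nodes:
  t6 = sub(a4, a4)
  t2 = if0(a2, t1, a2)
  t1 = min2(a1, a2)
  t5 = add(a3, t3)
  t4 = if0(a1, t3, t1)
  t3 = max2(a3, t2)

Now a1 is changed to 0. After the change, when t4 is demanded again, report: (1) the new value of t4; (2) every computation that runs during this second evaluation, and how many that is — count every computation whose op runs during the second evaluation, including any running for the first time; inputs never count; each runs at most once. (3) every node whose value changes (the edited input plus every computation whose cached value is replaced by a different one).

Demanding t4 again yields 9.
3 computations run: t2, t3, t4.
The nodes whose values change: a1, t4.
Note the branch switch — demand abandons t1, which is never re-examined.

First demand of the output computes:
  t1 = min2(-6, 5) = -6
  t4 = if0(a1=-6 -> else branch t1) = -6

After the edit, cleaning proceeds:
  t1: stays stale; no demand reaches it after the flip.
  t2: had never run; runs now, result 5.
  t3: had never run; runs now, result 9.
  t4: a read changed (a1 -6->0) — executes, giving 9.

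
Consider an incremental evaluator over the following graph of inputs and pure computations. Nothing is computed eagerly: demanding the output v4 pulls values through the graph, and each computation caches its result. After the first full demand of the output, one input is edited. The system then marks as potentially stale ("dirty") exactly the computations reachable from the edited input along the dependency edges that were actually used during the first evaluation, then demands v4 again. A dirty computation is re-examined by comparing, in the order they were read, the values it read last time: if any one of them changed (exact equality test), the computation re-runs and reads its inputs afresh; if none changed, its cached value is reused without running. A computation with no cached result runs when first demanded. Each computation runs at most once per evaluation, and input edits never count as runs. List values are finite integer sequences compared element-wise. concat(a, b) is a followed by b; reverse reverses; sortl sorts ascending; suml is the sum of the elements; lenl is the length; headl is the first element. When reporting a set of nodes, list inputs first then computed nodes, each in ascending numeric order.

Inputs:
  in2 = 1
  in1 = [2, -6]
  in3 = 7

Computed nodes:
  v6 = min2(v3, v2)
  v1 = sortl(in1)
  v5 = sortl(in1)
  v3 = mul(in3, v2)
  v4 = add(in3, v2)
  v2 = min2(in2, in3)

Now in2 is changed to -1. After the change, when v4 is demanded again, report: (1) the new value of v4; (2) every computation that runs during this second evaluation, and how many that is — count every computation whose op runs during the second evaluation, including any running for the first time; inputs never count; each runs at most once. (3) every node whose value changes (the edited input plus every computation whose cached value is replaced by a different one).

Initial pass — values computed on the first demand:
  v2 = min2(1, 7) = 1
  v4 = add(7, 1) = 8

Second demand — change propagation:
  v2: re-runs because in2 1->-1; new result -1.
  v4: re-runs because v2 1->-1; new result 6.

v4 now evaluates to 6.
Run set: v2, v4 (2 run).
Changed values: in2, v2, v4.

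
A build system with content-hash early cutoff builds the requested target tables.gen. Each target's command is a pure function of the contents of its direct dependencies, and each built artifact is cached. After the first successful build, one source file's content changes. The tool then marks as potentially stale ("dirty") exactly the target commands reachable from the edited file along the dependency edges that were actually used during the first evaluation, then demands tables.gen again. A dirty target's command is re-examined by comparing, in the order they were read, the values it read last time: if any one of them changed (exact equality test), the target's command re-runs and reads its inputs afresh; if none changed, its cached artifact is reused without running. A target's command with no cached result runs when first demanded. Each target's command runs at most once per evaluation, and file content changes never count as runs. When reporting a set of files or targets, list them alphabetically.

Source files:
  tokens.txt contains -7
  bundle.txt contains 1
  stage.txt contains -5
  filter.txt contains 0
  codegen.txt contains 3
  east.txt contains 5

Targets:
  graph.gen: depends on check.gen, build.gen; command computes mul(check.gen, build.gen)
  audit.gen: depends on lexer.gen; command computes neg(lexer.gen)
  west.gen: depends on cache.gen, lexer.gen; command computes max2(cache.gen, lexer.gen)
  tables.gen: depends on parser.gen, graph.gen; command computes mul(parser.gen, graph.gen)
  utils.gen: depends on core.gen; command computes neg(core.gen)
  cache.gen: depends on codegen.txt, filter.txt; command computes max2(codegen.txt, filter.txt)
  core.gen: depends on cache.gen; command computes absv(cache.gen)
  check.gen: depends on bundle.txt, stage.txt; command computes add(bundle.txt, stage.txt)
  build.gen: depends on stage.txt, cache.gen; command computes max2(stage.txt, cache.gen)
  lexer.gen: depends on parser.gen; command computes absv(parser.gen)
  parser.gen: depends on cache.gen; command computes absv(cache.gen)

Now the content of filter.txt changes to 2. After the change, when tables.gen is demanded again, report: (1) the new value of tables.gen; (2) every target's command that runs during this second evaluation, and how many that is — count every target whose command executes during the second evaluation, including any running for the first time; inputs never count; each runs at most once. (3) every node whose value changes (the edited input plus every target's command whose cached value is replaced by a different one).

First evaluation (everything demanded from the output):
  cache.gen = max2(3, 0) = 3
  build.gen = max2(-5, 3) = 3
  check.gen = add(1, -5) = -4
  graph.gen = mul(-4, 3) = -12
  parser.gen = absv(3) = 3
  tables.gen = mul(3, -12) = -36

Propagation after the edit:
  cache.gen: runs — filter.txt 0->2; result 3 (same value as before).
  build.gen: checked — values it read are unchanged (stage.txt unchanged, cache.gen unchanged); reused cached 3 without running.
  graph.gen: checked — values it read are unchanged (check.gen unchanged, build.gen unchanged); reused cached -12 without running.
  parser.gen: checked — values it read are unchanged (cache.gen unchanged); reused cached 3 without running.
  tables.gen: checked — values it read are unchanged (parser.gen unchanged, graph.gen unchanged); reused cached -36 without running.

Key observation: the change is absorbed at cache.gen — it re-runs but produces the same value, and the output's value is unchanged.

New value of tables.gen: -36.
Target commands that run: cache.gen — 1 in total.
Values that change: filter.txt.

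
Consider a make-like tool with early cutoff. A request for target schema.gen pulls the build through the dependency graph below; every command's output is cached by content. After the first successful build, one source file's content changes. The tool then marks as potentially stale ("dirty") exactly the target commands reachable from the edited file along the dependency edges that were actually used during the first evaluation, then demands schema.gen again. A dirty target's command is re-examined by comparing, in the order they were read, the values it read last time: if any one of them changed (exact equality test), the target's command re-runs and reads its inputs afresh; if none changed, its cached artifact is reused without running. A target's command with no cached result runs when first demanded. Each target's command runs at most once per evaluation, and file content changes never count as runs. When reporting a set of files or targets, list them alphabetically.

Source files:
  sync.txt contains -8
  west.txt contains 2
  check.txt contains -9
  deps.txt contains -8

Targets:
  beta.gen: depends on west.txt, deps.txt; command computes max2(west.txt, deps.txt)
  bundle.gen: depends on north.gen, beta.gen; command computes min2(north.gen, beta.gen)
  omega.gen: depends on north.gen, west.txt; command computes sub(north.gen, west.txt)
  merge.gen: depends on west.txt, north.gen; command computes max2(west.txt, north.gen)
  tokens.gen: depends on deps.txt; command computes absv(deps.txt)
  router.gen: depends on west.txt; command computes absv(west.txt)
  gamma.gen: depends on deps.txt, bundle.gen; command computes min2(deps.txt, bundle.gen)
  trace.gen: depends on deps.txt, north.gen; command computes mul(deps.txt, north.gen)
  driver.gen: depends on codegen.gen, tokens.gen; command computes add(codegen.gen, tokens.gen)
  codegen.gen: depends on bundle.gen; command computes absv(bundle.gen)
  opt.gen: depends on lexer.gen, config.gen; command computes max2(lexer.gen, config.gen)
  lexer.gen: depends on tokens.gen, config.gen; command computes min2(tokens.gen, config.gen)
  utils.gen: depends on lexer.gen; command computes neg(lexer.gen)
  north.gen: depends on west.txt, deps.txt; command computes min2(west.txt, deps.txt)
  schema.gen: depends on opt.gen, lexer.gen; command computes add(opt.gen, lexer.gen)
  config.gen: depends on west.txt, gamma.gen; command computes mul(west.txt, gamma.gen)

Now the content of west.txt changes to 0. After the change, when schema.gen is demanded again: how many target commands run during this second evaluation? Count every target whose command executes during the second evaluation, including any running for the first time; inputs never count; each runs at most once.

7 target commands run: beta.gen, bundle.gen, config.gen, lexer.gen, north.gen, opt.gen, schema.gen.
Note where the cutoff bites: gamma.gen is checked, finds nothing changed, and keeps its cache.

First demand of the output computes:
  beta.gen = max2(2, -8) = 2
  north.gen = min2(2, -8) = -8
  bundle.gen = min2(-8, 2) = -8
  gamma.gen = min2(-8, -8) = -8
  config.gen = mul(2, -8) = -16
  tokens.gen = absv(-8) = 8
  lexer.gen = min2(8, -16) = -16
  opt.gen = max2(-16, -16) = -16
  schema.gen = add(-16, -16) = -32

After the edit, cleaning proceeds:
  beta.gen: a read changed (west.txt 2->0) — executes, giving 0.
  north.gen: a read changed (west.txt 2->0) — executes, giving -8 — identical to its old value.
  bundle.gen: a read changed (beta.gen 2->0) — executes, giving -8 — identical to its old value.
  gamma.gen: dirty, but its reads are unchanged (deps.txt unchanged, bundle.gen unchanged); cached -8 stands.
  config.gen: a read changed (west.txt 2->0) — executes, giving 0.
  lexer.gen: a read changed (config.gen -16->0) — executes, giving 0.
  opt.gen: a read changed (lexer.gen -16->0; config.gen -16->0) — executes, giving 0.
  schema.gen: a read changed (opt.gen -16->0; lexer.gen -16->0) — executes, giving 0.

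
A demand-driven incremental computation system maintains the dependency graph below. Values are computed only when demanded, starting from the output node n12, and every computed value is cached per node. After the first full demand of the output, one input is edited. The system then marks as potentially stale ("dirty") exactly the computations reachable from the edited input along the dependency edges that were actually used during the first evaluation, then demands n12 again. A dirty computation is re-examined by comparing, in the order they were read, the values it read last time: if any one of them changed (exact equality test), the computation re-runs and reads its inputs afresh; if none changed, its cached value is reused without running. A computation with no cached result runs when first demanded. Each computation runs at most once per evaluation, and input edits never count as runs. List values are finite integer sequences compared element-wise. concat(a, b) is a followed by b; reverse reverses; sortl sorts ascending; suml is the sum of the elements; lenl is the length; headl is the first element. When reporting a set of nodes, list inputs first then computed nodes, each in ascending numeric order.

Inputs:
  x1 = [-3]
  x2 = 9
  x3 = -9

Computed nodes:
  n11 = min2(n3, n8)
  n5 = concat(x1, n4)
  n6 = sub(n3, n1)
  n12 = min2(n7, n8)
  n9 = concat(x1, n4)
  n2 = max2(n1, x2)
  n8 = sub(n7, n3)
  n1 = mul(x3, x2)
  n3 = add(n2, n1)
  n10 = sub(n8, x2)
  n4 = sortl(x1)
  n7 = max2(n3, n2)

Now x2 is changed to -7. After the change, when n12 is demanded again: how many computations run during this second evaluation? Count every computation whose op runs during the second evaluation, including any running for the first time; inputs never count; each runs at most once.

Computations that run: n1, n2, n3, n7, n8, n12 — 6 in total.

First evaluation (everything demanded from the output):
  n1 = mul(-9, 9) = -81
  n2 = max2(-81, 9) = 9
  n3 = add(9, -81) = -72
  n7 = max2(-72, 9) = 9
  n8 = sub(9, -72) = 81
  n12 = min2(9, 81) = 9

Propagation after the edit:
  n1: runs — x2 9->-7; result 63.
  n2: runs — n1 -81->63; x2 9->-7; result 63.
  n3: runs — n2 9->63; n1 -81->63; result 126.
  n7: runs — n3 -72->126; n2 9->63; result 126.
  n8: runs — n7 9->126; n3 -72->126; result 0.
  n12: runs — n7 9->126; n8 81->0; result 0.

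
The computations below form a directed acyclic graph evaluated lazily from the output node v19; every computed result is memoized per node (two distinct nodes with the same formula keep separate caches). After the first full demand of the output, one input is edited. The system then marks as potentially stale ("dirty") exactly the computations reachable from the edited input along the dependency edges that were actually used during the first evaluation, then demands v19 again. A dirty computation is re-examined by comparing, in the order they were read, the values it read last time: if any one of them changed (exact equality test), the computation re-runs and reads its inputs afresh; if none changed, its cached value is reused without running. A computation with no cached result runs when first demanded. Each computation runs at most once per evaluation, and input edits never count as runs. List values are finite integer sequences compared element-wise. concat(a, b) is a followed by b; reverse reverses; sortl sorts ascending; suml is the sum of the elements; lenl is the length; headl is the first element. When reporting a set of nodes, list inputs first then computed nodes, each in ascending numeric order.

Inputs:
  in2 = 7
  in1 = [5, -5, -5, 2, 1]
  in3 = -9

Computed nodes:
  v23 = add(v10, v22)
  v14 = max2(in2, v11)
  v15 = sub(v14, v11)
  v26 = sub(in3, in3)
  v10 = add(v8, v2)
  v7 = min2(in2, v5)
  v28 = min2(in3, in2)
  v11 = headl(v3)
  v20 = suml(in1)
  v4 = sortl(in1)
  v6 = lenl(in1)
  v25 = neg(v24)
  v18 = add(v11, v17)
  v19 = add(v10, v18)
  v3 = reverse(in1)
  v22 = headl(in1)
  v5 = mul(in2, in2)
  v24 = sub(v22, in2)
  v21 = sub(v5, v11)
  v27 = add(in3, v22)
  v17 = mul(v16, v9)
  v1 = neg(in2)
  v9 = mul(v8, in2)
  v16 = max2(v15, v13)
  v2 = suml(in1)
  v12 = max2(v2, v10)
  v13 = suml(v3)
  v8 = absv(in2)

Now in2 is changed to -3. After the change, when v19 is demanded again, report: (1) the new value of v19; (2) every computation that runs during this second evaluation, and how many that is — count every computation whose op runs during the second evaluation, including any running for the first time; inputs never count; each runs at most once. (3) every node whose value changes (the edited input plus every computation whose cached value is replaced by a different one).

First demand of the output computes:
  v2 = suml([5, -5, -5, 2, 1]) = -2
  v3 = reverse([5, -5, -5, 2, 1]) = [1, 2, -5, -5, 5]
  v8 = absv(7) = 7
  v9 = mul(7, 7) = 49
  v10 = add(7, -2) = 5
  v11 = headl([1, 2, -5, -5, 5]) = 1
  v13 = suml([1, 2, -5, -5, 5]) = -2
  v14 = max2(7, 1) = 7
  v15 = sub(7, 1) = 6
  v16 = max2(6, -2) = 6
  v17 = mul(6, 49) = 294
  v18 = add(1, 294) = 295
  v19 = add(5, 295) = 300

After the edit, cleaning proceeds:
  v8: a read changed (in2 7->-3) — executes, giving 3.
  v9: a read changed (v8 7->3; in2 7->-3) — executes, giving -9.
  v10: a read changed (v8 7->3) — executes, giving 1.
  v14: a read changed (in2 7->-3) — executes, giving 1.
  v15: a read changed (v14 7->1) — executes, giving 0.
  v16: a read changed (v15 6->0) — executes, giving 0.
  v17: a read changed (v16 6->0; v9 49->-9) — executes, giving 0.
  v18: a read changed (v17 294->0) — executes, giving 1.
  v19: a read changed (v10 5->1; v18 295->1) — executes, giving 2.

Demanding v19 again yields 2.
9 computations run: v8, v9, v10, v14, v15, v16, v17, v18, v19.
The nodes whose values change: in2, v8, v9, v10, v14, v15, v16, v17, v18, v19.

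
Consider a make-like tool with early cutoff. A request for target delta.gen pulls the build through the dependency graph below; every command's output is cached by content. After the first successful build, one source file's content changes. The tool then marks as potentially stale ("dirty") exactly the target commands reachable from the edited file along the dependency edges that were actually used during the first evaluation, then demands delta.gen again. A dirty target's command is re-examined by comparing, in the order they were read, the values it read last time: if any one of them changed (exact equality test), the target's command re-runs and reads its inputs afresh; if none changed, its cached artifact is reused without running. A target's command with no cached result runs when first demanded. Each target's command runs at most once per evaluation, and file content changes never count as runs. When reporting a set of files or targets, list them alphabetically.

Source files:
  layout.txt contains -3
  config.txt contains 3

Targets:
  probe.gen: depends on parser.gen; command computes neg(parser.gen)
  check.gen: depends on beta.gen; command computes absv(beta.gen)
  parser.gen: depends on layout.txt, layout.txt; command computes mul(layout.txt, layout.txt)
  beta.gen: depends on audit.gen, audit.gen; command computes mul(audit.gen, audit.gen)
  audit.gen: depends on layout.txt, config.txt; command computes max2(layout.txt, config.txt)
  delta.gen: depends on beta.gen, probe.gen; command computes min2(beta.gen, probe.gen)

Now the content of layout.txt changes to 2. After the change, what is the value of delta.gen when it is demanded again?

Demanding delta.gen again yields -4.
Note where the cutoff bites: beta.gen is checked, finds nothing changed, and keeps its cache.

First demand of the output computes:
  audit.gen = max2(-3, 3) = 3
  beta.gen = mul(3, 3) = 9
  parser.gen = mul(-3, -3) = 9
  probe.gen = neg(9) = -9
  delta.gen = min2(9, -9) = -9

After the edit, cleaning proceeds:
  audit.gen: a read changed (layout.txt -3->2) — executes, giving 3 — identical to its old value.
  beta.gen: dirty, but its reads are unchanged (audit.gen unchanged, audit.gen unchanged); cached 9 stands.
  parser.gen: a read changed (layout.txt -3->2; layout.txt -3->2) — executes, giving 4.
  probe.gen: a read changed (parser.gen 9->4) — executes, giving -4.
  delta.gen: a read changed (probe.gen -9->-4) — executes, giving -4.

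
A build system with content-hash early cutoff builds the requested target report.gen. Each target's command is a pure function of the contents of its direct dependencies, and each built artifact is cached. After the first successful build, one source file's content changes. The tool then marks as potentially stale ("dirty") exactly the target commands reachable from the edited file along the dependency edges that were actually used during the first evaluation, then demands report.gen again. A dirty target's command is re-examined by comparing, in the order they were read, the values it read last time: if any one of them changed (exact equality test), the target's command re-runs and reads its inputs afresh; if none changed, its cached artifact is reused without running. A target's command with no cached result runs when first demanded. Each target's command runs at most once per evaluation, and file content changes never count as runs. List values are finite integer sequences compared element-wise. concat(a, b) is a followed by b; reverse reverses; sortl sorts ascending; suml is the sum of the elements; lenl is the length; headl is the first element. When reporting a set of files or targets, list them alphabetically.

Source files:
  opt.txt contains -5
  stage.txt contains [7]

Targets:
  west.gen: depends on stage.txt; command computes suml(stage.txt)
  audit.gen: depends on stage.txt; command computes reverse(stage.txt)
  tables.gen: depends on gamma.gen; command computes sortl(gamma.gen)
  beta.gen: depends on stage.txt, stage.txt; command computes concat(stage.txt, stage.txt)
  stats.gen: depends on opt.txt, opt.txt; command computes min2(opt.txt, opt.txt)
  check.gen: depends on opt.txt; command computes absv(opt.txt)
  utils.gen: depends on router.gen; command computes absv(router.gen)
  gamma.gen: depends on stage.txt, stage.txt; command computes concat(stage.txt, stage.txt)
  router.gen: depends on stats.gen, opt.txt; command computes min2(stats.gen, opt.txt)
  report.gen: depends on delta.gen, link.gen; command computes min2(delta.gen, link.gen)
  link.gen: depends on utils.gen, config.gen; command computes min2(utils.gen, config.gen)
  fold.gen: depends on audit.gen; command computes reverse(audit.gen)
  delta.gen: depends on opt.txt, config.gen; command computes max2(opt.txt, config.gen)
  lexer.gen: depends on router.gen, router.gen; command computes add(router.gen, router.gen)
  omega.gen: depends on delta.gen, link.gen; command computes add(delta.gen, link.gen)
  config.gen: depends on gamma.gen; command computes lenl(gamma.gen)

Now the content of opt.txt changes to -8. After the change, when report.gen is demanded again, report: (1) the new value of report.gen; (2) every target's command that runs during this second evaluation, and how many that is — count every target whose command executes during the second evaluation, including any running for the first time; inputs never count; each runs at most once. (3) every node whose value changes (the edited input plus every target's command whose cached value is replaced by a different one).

New value of report.gen: 2.
Target commands that run: delta.gen, link.gen, router.gen, stats.gen, utils.gen — 5 in total.
Values that change: opt.txt, router.gen, stats.gen, utils.gen.
Key observation: the cutoff stops propagation at report.gen — its inputs' values are unchanged, so it reuses its cache.

First evaluation (everything demanded from the output):
  gamma.gen = concat([7], [7]) = [7, 7]
  config.gen = lenl([7, 7]) = 2
  delta.gen = max2(-5, 2) = 2
  stats.gen = min2(-5, -5) = -5
  router.gen = min2(-5, -5) = -5
  utils.gen = absv(-5) = 5
  link.gen = min2(5, 2) = 2
  report.gen = min2(2, 2) = 2

Propagation after the edit:
  delta.gen: runs — opt.txt -5->-8; result 2 (same value as before).
  stats.gen: runs — opt.txt -5->-8; opt.txt -5->-8; result -8.
  router.gen: runs — stats.gen -5->-8; opt.txt -5->-8; result -8.
  utils.gen: runs — router.gen -5->-8; result 8.
  link.gen: runs — utils.gen 5->8; result 2 (same value as before).
  report.gen: checked — values it read are unchanged (delta.gen unchanged, link.gen unchanged); reused cached 2 without running.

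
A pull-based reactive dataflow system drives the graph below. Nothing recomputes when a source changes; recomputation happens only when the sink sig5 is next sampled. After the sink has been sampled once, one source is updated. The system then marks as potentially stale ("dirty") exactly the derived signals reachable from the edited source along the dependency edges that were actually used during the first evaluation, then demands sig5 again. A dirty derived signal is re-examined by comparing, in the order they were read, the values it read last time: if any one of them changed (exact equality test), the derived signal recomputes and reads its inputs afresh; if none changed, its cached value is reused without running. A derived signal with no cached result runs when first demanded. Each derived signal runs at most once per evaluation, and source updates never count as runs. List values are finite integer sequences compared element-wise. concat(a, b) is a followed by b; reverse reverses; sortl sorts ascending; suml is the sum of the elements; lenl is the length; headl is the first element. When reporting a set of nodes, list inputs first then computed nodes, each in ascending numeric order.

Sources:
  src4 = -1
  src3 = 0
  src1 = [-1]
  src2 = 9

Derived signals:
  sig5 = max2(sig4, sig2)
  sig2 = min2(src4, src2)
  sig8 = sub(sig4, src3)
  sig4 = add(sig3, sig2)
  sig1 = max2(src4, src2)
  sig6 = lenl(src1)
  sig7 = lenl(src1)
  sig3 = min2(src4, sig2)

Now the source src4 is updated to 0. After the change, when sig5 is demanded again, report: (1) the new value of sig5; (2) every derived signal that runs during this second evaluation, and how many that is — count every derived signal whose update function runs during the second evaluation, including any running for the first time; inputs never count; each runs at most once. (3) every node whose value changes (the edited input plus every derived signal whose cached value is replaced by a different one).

First evaluation (everything demanded from the output):
  sig2 = min2(-1, 9) = -1
  sig3 = min2(-1, -1) = -1
  sig4 = add(-1, -1) = -2
  sig5 = max2(-2, -1) = -1

Propagation after the edit:
  sig2: runs — src4 -1->0; result 0.
  sig3: runs — src4 -1->0; sig2 -1->0; result 0.
  sig4: runs — sig3 -1->0; sig2 -1->0; result 0.
  sig5: runs — sig4 -2->0; sig2 -1->0; result 0.

New value of sig5: 0.
Derived signals that run: sig2, sig3, sig4, sig5 — 4 in total.
Values that change: src4, sig2, sig3, sig4, sig5.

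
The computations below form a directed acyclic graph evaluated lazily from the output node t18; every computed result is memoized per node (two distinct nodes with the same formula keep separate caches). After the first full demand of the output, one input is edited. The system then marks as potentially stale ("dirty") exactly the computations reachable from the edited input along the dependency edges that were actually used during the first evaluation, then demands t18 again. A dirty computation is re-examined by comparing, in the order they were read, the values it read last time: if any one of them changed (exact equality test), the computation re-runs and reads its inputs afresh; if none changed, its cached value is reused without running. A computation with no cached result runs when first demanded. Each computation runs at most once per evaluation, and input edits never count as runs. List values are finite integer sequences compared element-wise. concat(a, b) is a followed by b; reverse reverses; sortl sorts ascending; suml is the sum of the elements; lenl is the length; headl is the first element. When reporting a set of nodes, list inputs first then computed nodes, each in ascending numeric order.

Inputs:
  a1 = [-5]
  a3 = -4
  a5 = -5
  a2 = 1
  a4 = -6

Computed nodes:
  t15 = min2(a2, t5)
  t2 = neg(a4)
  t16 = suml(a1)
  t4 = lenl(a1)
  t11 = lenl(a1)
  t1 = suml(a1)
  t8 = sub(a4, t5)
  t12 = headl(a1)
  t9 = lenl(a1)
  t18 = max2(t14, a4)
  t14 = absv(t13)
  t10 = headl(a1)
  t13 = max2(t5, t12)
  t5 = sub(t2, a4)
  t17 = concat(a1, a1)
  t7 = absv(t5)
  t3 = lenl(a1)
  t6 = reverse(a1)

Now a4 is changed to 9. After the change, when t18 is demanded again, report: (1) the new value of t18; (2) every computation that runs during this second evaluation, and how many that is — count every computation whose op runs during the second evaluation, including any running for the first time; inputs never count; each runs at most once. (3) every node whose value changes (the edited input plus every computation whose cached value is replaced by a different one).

First demand of the output computes:
  t2 = neg(-6) = 6
  t5 = sub(6, -6) = 12
  t12 = headl([-5]) = -5
  t13 = max2(12, -5) = 12
  t14 = absv(12) = 12
  t18 = max2(12, -6) = 12

After the edit, cleaning proceeds:
  t2: a read changed (a4 -6->9) — executes, giving -9.
  t5: a read changed (t2 6->-9; a4 -6->9) — executes, giving -18.
  t13: a read changed (t5 12->-18) — executes, giving -5.
  t14: a read changed (t13 12->-5) — executes, giving 5.
  t18: a read changed (t14 12->5; a4 -6->9) — executes, giving 9.

Demanding t18 again yields 9.
5 computations run: t2, t5, t13, t14, t18.
The nodes whose values change: a4, t2, t5, t13, t14, t18.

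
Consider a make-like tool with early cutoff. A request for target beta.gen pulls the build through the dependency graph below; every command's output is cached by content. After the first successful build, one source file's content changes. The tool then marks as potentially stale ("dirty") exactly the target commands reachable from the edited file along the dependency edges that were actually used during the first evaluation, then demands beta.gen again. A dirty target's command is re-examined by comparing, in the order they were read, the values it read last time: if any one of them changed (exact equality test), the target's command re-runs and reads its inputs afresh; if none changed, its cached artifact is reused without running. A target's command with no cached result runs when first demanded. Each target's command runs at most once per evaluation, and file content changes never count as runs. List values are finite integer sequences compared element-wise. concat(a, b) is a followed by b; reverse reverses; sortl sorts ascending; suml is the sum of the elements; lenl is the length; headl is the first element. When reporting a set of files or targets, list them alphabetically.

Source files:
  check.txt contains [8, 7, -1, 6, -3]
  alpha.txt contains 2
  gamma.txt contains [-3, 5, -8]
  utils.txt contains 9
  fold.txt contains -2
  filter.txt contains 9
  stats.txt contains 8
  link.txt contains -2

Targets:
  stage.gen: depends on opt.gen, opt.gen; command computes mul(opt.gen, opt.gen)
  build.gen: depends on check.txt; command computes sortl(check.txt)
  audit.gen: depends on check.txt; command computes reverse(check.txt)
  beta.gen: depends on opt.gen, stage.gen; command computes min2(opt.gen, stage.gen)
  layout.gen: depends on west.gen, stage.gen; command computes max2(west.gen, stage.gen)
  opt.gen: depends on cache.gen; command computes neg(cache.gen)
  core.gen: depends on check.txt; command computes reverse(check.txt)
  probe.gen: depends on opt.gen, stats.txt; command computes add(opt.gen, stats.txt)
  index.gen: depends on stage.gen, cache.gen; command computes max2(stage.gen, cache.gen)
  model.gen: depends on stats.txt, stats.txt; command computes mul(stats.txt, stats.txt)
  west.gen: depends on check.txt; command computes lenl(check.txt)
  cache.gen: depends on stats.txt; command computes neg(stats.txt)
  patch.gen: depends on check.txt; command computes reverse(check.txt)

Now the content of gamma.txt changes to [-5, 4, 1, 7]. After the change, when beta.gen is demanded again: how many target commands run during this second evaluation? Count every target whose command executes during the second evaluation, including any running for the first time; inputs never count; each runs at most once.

0 target commands run: none.
Note the shortcut — nothing in the graph depends on gamma.txt at all, so no recomputation happens.

First demand of the output computes:
  cache.gen = neg(8) = -8
  opt.gen = neg(-8) = 8
  stage.gen = mul(8, 8) = 64
  beta.gen = min2(8, 64) = 8

After the edit, cleaning proceeds:
  no node depends on gamma.txt at all; the second demand re-runs nothing.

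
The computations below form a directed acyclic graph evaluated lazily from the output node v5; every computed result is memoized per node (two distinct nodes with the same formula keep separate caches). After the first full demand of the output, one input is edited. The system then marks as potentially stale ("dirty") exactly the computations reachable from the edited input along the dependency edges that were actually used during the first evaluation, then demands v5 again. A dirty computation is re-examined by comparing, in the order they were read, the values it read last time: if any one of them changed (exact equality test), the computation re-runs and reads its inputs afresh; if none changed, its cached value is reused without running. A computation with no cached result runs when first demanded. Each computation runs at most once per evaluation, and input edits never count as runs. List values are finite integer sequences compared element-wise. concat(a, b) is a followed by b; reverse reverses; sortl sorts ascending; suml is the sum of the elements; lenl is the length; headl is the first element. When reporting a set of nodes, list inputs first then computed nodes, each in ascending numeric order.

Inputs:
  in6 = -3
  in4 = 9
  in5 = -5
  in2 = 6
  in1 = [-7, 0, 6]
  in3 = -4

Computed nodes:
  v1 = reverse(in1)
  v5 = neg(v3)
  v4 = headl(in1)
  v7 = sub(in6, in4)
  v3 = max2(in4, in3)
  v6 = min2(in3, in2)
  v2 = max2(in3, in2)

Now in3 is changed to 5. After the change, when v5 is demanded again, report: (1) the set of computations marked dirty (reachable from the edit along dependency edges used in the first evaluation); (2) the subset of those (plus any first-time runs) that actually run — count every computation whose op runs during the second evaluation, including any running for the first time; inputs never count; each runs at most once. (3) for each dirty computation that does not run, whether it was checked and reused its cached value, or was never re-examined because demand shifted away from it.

The edit dirties: v3, v5.
1 computations run: v3.
Cache hits after checking: v5.
Note the absorption at v3: it re-runs yet its value is the same, leaving the output's value untouched.

First demand of the output computes:
  v3 = max2(9, -4) = 9
  v5 = neg(9) = -9

After the edit, cleaning proceeds:
  v3: a read changed (in3 -4->5) — executes, giving 9 — identical to its old value.
  v5: dirty, but its reads are unchanged (v3 unchanged); cached -9 stands.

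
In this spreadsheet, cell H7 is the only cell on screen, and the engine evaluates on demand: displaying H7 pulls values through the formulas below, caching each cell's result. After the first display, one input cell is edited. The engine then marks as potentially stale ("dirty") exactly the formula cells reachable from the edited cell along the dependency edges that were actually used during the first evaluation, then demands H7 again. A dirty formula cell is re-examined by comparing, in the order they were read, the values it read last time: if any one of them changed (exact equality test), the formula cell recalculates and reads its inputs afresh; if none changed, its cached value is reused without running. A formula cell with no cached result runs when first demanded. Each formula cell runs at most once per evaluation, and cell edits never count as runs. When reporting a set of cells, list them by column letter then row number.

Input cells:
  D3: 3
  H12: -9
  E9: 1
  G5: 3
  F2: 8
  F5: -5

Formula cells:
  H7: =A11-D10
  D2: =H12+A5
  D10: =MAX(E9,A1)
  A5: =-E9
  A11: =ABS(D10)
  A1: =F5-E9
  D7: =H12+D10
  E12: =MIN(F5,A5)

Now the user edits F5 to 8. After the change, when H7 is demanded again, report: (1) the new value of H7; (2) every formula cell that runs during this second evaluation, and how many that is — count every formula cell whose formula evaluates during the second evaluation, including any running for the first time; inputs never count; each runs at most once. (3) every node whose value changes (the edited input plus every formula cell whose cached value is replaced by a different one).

Initial pass — values computed on the first demand:
  A1 = -5 - 1 = -6
  D10 = MAX(1, -6) = 1
  A11 = ABS(1) = 1
  H7 = 1 - 1 = 0

Second demand — change propagation:
  A1: re-runs because F5 -5->8; new result 7.
  D10: re-runs because A1 -6->7; new result 7.
  A11: re-runs because D10 1->7; new result 7.
  H7: re-runs because A11 1->7; D10 1->7; new result 0 (unchanged).

H7 now evaluates to 0.
Run set: A1, A11, D10, H7 (4 run).
Changed values: A1, A11, D10, F5.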